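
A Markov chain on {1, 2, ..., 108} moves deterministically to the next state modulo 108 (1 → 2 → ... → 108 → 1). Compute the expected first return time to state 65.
E[T_65 | X_0 = 65] = 108

The chain cycles deterministically, so starting at state 65 it returns in exactly 108 steps. Equivalently, the stationary distribution is uniform π_j = 1/108 for every state j, so by Kac's formula E[T_65] = 1/π_65 = 108.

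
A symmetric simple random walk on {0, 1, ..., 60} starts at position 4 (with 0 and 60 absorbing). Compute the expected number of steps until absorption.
E[τ | X_0 = 4] = 224

Let v_k = E[τ | X_0 = k]. Boundary: v_0 = v_60 = 0. Recurrence: v_k = 1 + (v_{k-1} + v_{k+1})/2 for 1 ≤ k ≤ 59. The particular solution to v_k − (v_{k-1} + v_{k+1})/2 = 1 is v_k = −k^2. Adding homogeneous solution A + B k and matching boundaries gives v_k = k (60 − k). Substituting k = 4: v_4 = 4 · 56 = 224.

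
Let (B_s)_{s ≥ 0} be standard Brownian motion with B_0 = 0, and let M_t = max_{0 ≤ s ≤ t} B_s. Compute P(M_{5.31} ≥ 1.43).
P(M_{5.31} ≥ 1.43) = 2·P(B_{5.31} ≥ 1.43) = 2(1 − Φ(1.43/√5.31)) ≈ 0.5349

By the reflection principle for Brownian motion, P(M_t ≥ a) = 2 · P(B_t ≥ a) for a ≥ 0. Since B_t ~ N(0, t), P(B_t ≥ 1.43) = 1 − Φ(1.43/√t) = 1 − Φ(1.43/√5.31) = 1 − Φ(0.6206). So
  P(M_{5.31} ≥ 1.43) = 2(1 − Φ(0.6206)) ≈ 0.5349.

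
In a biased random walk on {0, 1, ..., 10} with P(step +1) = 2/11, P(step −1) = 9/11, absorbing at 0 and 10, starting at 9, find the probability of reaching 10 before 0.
P(hit 10 before 0) = (1 − (9/2)^9) / (1 − (9/2)^10) = 110691422/498111911

Let u_k denote P(reach 10 before 0 | start at k). Boundary: u_0 = 0, u_10 = 1. Recurrence: u_k = 2/11·u_{k+1} + 9/11·u_{k-1} for 1 ≤ k ≤ 9. Try u_k = A + B·r^k with r = q/p = (9/11)/(2/11) = 9/2. Substitution satisfies the recurrence; boundary conditions give:
  u_k = (1 − r^k) / (1 − r^N) = (1 − (9/2)^9) / (1 − (9/2)^10) = 110691422/498111911.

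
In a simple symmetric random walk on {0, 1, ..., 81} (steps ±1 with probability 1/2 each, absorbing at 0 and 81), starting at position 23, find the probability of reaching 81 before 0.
P(hit 81 before 0) = 23/81

Let u_k = P(hit 81 before 0 | start at k). Then u_0 = 0, u_81 = 1, and u_k = u_{k-1}/2 + u_{k+1}/2 for 1 ≤ k ≤ 80. This harmonic recurrence is solved by u_k = k/81, giving u_23 = 23/81.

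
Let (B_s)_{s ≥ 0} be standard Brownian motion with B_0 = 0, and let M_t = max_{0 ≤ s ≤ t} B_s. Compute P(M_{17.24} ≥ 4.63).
P(M_{17.24} ≥ 4.63) = 2·P(B_{17.24} ≥ 4.63) = 2(1 − Φ(4.63/√17.24)) ≈ 0.2648

By the reflection principle for Brownian motion, P(M_t ≥ a) = 2 · P(B_t ≥ a) for a ≥ 0. Since B_t ~ N(0, t), P(B_t ≥ 4.63) = 1 − Φ(4.63/√t) = 1 − Φ(4.63/√17.24) = 1 − Φ(1.1151). So
  P(M_{17.24} ≥ 4.63) = 2(1 − Φ(1.1151)) ≈ 0.2648.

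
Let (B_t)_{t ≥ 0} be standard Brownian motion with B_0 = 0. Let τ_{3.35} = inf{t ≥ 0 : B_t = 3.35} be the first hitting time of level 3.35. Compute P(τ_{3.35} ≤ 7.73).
P(τ_{3.35} ≤ 7.73) = 2(1 − Φ(3.35/√7.73)) = 2(1 − Φ(1.2049)) ≈ 0.2282

By the reflection principle for standard BM, P(τ_b ≤ t) = 2 · P(B_t ≥ b). Since B_t ~ N(0, t), P(B_t ≥ 3.35) = 1 − Φ(3.35/√t) = 1 − Φ(3.35/√7.73) = 1 − Φ(1.2049) ≈ 0.11412. Doubling: P(τ_{3.35} ≤ 7.73) ≈ 2 · 0.11412 = 0.22824 ≈ 0.2282.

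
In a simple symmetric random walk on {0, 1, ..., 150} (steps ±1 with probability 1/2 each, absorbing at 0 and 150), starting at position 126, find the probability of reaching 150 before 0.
P(hit 150 before 0) = 126/150 = 21/25

Let u_k = P(hit 150 before 0 | start at k). Then u_0 = 0, u_150 = 1, and u_k = u_{k-1}/2 + u_{k+1}/2 for 1 ≤ k ≤ 149. This harmonic recurrence is solved by u_k = k/150, giving u_126 = 126/150 = 21/25.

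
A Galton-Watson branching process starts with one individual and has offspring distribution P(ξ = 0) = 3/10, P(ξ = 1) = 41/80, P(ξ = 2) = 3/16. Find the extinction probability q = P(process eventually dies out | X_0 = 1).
q = 1

Mean offspring μ = 0·3/10 + 1·41/80 + 2·3/16 = 71/80 ≤ 1. For μ ≤ 1 with offspring not concentrated at 1, the Galton-Watson process goes extinct almost surely, so q = 1.
(Algebraic check: The pgf is f(s) = 3/10 + 41/80·s + 3/16·s². The extinction probability q is the smallest fixed point of f in [0, 1]. Setting s = f(s):
  3/16·s² + (41/80 − 1)·s + 3/10 = 0
  3/16·s² − (3/10 + 3/16)·s + 3/10 = 0
which factors as (s − 1)·(3/16·s − 3/10) = 0, giving roots s = 1 and s = (3/10)/(3/16) = 8/5. Since 8/5 ≥ 1, the smallest root in [0, 1] is s = 1.)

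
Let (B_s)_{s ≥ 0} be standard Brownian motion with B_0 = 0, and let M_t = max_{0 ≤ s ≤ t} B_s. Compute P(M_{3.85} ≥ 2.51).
P(M_{3.85} ≥ 2.51) = 2·P(B_{3.85} ≥ 2.51) = 2(1 − Φ(2.51/√3.85)) ≈ 0.2008

By the reflection principle for Brownian motion, P(M_t ≥ a) = 2 · P(B_t ≥ a) for a ≥ 0. Since B_t ~ N(0, t), P(B_t ≥ 2.51) = 1 − Φ(2.51/√t) = 1 − Φ(2.51/√3.85) = 1 − Φ(1.2792). So
  P(M_{3.85} ≥ 2.51) = 2(1 − Φ(1.2792)) ≈ 0.2008.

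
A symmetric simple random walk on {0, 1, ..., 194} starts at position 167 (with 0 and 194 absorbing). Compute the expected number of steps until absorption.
E[τ | X_0 = 167] = 4509

Let v_k = E[τ | X_0 = k]. Boundary: v_0 = v_194 = 0. Recurrence: v_k = 1 + (v_{k-1} + v_{k+1})/2 for 1 ≤ k ≤ 193. The particular solution to v_k − (v_{k-1} + v_{k+1})/2 = 1 is v_k = −k^2. Adding homogeneous solution A + B k and matching boundaries gives v_k = k (194 − k). Substituting k = 167: v_167 = 167 · 27 = 4509.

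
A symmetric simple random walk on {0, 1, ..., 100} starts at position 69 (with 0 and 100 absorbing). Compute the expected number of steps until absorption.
E[τ | X_0 = 69] = 2139

Let v_k = E[τ | X_0 = k]. Boundary: v_0 = v_100 = 0. Recurrence: v_k = 1 + (v_{k-1} + v_{k+1})/2 for 1 ≤ k ≤ 99. The particular solution to v_k − (v_{k-1} + v_{k+1})/2 = 1 is v_k = −k^2. Adding homogeneous solution A + B k and matching boundaries gives v_k = k (100 − k). Substituting k = 69: v_69 = 69 · 31 = 2139.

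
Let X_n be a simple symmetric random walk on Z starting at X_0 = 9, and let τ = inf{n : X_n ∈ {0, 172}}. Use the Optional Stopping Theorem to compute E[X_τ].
E[X_τ] = 9

X_n is a martingale and τ is a bounded-mean stopping time (indeed τ is finite a.s. with bounded expectation since the walk is in a bounded region). By the OST, E[X_τ] = E[X_0] = 9. Equivalently: E[X_τ] = 172 · P(hit 172 first) + 0 · P(hit 0 first) = 172 · (9/172) = 9.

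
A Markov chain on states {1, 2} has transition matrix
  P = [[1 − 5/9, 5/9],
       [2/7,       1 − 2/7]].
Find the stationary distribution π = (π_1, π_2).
π_1 = 18/53, π_2 = 35/53

Solve πP = π with π_1 + π_2 = 1. From πP = π: π_1 · (1 − 5/9) + π_2 · 2/7 = π_1 ⇒ π_2 · 2/7 = π_1 · 5/9 ⇒ π_2/π_1 = (5/9)/(2/7) = 35/18. Together with π_1 + π_2 = 1:
  π_1 = (2/7)/(5/9 + 2/7) = (2/7)/(53/63) = 18/53,
  π_2 = (5/9)/(5/9 + 2/7) = (5/9)/(53/63) = 35/53.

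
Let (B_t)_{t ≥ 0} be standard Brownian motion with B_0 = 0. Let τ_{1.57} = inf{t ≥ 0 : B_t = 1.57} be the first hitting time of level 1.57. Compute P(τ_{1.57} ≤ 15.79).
P(τ_{1.57} ≤ 15.79) = 2(1 − Φ(1.57/√15.79)) = 2(1 − Φ(0.3951)) ≈ 0.6928

By the reflection principle for standard BM, P(τ_b ≤ t) = 2 · P(B_t ≥ b). Since B_t ~ N(0, t), P(B_t ≥ 1.57) = 1 − Φ(1.57/√t) = 1 − Φ(1.57/√15.79) = 1 − Φ(0.3951) ≈ 0.34638. Doubling: P(τ_{1.57} ≤ 15.79) ≈ 2 · 0.34638 = 0.69276 ≈ 0.6928.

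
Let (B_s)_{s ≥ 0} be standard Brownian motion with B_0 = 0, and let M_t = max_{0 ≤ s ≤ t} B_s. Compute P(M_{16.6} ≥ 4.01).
P(M_{16.6} ≥ 4.01) = 2·P(B_{16.6} ≥ 4.01) = 2(1 − Φ(4.01/√16.6)) ≈ 0.3250

By the reflection principle for Brownian motion, P(M_t ≥ a) = 2 · P(B_t ≥ a) for a ≥ 0. Since B_t ~ N(0, t), P(B_t ≥ 4.01) = 1 − Φ(4.01/√t) = 1 − Φ(4.01/√16.6) = 1 − Φ(0.9842). So
  P(M_{16.6} ≥ 4.01) = 2(1 − Φ(0.9842)) ≈ 0.3250.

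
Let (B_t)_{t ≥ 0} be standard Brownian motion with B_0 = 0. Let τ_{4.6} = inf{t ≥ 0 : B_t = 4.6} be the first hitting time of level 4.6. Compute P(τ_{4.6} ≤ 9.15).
P(τ_{4.6} ≤ 9.15) = 2(1 − Φ(4.6/√9.15)) = 2(1 − Φ(1.5207)) ≈ 0.1283

By the reflection principle for standard BM, P(τ_b ≤ t) = 2 · P(B_t ≥ b). Since B_t ~ N(0, t), P(B_t ≥ 4.6) = 1 − Φ(4.6/√t) = 1 − Φ(4.6/√9.15) = 1 − Φ(1.5207) ≈ 0.06417. Doubling: P(τ_{4.6} ≤ 9.15) ≈ 2 · 0.06417 = 0.12834 ≈ 0.1283.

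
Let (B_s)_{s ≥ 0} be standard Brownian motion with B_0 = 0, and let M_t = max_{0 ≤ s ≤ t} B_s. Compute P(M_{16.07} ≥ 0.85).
P(M_{16.07} ≥ 0.85) = 2·P(B_{16.07} ≥ 0.85) = 2(1 − Φ(0.85/√16.07)) ≈ 0.8321

By the reflection principle for Brownian motion, P(M_t ≥ a) = 2 · P(B_t ≥ a) for a ≥ 0. Since B_t ~ N(0, t), P(B_t ≥ 0.85) = 1 − Φ(0.85/√t) = 1 − Φ(0.85/√16.07) = 1 − Φ(0.2120). So
  P(M_{16.07} ≥ 0.85) = 2(1 − Φ(0.2120)) ≈ 0.8321.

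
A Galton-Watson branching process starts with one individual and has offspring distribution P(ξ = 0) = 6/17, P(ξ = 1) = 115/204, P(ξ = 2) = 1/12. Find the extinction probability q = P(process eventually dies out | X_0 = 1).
q = 1

Mean offspring μ = 0·6/17 + 1·115/204 + 2·1/12 = 149/204 ≤ 1. For μ ≤ 1 with offspring not concentrated at 1, the Galton-Watson process goes extinct almost surely, so q = 1.
(Algebraic check: The pgf is f(s) = 6/17 + 115/204·s + 1/12·s². The extinction probability q is the smallest fixed point of f in [0, 1]. Setting s = f(s):
  1/12·s² + (115/204 − 1)·s + 6/17 = 0
  1/12·s² − (6/17 + 1/12)·s + 6/17 = 0
which factors as (s − 1)·(1/12·s − 6/17) = 0, giving roots s = 1 and s = (6/17)/(1/12) = 72/17. Since 72/17 ≥ 1, the smallest root in [0, 1] is s = 1.)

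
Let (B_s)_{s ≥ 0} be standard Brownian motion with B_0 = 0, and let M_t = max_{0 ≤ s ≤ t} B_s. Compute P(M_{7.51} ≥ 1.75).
P(M_{7.51} ≥ 1.75) = 2·P(B_{7.51} ≥ 1.75) = 2(1 − Φ(1.75/√7.51)) ≈ 0.5231

By the reflection principle for Brownian motion, P(M_t ≥ a) = 2 · P(B_t ≥ a) for a ≥ 0. Since B_t ~ N(0, t), P(B_t ≥ 1.75) = 1 − Φ(1.75/√t) = 1 − Φ(1.75/√7.51) = 1 − Φ(0.6386). So
  P(M_{7.51} ≥ 1.75) = 2(1 − Φ(0.6386)) ≈ 0.5231.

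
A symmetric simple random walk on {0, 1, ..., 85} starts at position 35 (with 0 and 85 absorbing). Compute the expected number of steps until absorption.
E[τ | X_0 = 35] = 1750

Let v_k = E[τ | X_0 = k]. Boundary: v_0 = v_85 = 0. Recurrence: v_k = 1 + (v_{k-1} + v_{k+1})/2 for 1 ≤ k ≤ 84. The particular solution to v_k − (v_{k-1} + v_{k+1})/2 = 1 is v_k = −k^2. Adding homogeneous solution A + B k and matching boundaries gives v_k = k (85 − k). Substituting k = 35: v_35 = 35 · 50 = 1750.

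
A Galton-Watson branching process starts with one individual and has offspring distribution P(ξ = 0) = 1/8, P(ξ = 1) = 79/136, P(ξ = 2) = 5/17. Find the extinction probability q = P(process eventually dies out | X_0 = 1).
q = 17/40

The pgf is f(s) = 1/8 + 79/136·s + 5/17·s². The extinction probability q is the smallest fixed point of f in [0, 1]. Setting s = f(s):
  5/17·s² + (79/136 − 1)·s + 1/8 = 0
  5/17·s² − (1/8 + 5/17)·s + 1/8 = 0
which factors as (s − 1)·(5/17·s − 1/8) = 0, giving roots s = 1 and s = (1/8)/(5/17) = 17/40.
Mean offspring μ = 79/136 + 2·5/17 = 159/136 > 1 (supercritical), so q < 1. The extinction probability is the smaller root: q = (1/8)/(5/17) = 17/40.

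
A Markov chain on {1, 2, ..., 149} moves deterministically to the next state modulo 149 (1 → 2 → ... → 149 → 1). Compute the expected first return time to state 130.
E[T_130 | X_0 = 130] = 149

The chain cycles deterministically, so starting at state 130 it returns in exactly 149 steps. Equivalently, the stationary distribution is uniform π_j = 1/149 for every state j, so by Kac's formula E[T_130] = 1/π_130 = 149.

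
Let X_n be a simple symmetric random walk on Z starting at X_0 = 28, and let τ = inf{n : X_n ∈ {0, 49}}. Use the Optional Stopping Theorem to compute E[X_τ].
E[X_τ] = 28

X_n is a martingale and τ is a bounded-mean stopping time (indeed τ is finite a.s. with bounded expectation since the walk is in a bounded region). By the OST, E[X_τ] = E[X_0] = 28. Equivalently: E[X_τ] = 49 · P(hit 49 first) + 0 · P(hit 0 first) = 49 · (28/49) = 28.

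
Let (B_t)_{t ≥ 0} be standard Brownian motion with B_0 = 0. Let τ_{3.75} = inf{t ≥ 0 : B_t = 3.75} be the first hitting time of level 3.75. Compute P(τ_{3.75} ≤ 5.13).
P(τ_{3.75} ≤ 5.13) = 2(1 − Φ(3.75/√5.13)) = 2(1 − Φ(1.6557)) ≈ 0.0978

By the reflection principle for standard BM, P(τ_b ≤ t) = 2 · P(B_t ≥ b). Since B_t ~ N(0, t), P(B_t ≥ 3.75) = 1 − Φ(3.75/√t) = 1 − Φ(3.75/√5.13) = 1 − Φ(1.6557) ≈ 0.04889. Doubling: P(τ_{3.75} ≤ 5.13) ≈ 2 · 0.04889 = 0.09778 ≈ 0.0978.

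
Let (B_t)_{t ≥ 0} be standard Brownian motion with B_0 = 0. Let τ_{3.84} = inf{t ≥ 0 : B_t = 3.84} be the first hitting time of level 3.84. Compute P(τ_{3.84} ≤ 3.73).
P(τ_{3.84} ≤ 3.73) = 2(1 − Φ(3.84/√3.73)) = 2(1 − Φ(1.9883)) ≈ 0.0468

By the reflection principle for standard BM, P(τ_b ≤ t) = 2 · P(B_t ≥ b). Since B_t ~ N(0, t), P(B_t ≥ 3.84) = 1 − Φ(3.84/√t) = 1 − Φ(3.84/√3.73) = 1 − Φ(1.9883) ≈ 0.02339. Doubling: P(τ_{3.84} ≤ 3.73) ≈ 2 · 0.02339 = 0.04678 ≈ 0.0468.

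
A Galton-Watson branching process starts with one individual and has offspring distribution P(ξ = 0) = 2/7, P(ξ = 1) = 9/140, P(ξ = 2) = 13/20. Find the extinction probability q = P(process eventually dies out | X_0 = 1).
q = 40/91

The pgf is f(s) = 2/7 + 9/140·s + 13/20·s². The extinction probability q is the smallest fixed point of f in [0, 1]. Setting s = f(s):
  13/20·s² + (9/140 − 1)·s + 2/7 = 0
  13/20·s² − (2/7 + 13/20)·s + 2/7 = 0
which factors as (s − 1)·(13/20·s − 2/7) = 0, giving roots s = 1 and s = (2/7)/(13/20) = 40/91.
Mean offspring μ = 9/140 + 2·13/20 = 191/140 > 1 (supercritical), so q < 1. The extinction probability is the smaller root: q = (2/7)/(13/20) = 40/91.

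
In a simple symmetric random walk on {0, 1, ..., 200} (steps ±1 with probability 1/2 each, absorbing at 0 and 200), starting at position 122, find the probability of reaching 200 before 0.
P(hit 200 before 0) = 122/200 = 61/100

Let u_k = P(hit 200 before 0 | start at k). Then u_0 = 0, u_200 = 1, and u_k = u_{k-1}/2 + u_{k+1}/2 for 1 ≤ k ≤ 199. This harmonic recurrence is solved by u_k = k/200, giving u_122 = 122/200 = 61/100.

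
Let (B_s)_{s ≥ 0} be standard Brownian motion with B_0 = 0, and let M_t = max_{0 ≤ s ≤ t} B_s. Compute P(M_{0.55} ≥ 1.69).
P(M_{0.55} ≥ 1.69) = 2·P(B_{0.55} ≥ 1.69) = 2(1 − Φ(1.69/√0.55)) ≈ 0.0227

By the reflection principle for Brownian motion, P(M_t ≥ a) = 2 · P(B_t ≥ a) for a ≥ 0. Since B_t ~ N(0, t), P(B_t ≥ 1.69) = 1 − Φ(1.69/√t) = 1 − Φ(1.69/√0.55) = 1 − Φ(2.2788). So
  P(M_{0.55} ≥ 1.69) = 2(1 − Φ(2.2788)) ≈ 0.0227.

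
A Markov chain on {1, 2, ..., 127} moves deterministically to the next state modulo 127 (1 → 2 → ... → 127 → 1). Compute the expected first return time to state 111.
E[T_111 | X_0 = 111] = 127

The chain cycles deterministically, so starting at state 111 it returns in exactly 127 steps. Equivalently, the stationary distribution is uniform π_j = 1/127 for every state j, so by Kac's formula E[T_111] = 1/π_111 = 127.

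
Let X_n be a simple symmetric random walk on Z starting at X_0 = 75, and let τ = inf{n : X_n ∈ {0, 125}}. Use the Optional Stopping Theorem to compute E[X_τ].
E[X_τ] = 75

X_n is a martingale and τ is a bounded-mean stopping time (indeed τ is finite a.s. with bounded expectation since the walk is in a bounded region). By the OST, E[X_τ] = E[X_0] = 75. Equivalently: E[X_τ] = 125 · P(hit 125 first) + 0 · P(hit 0 first) = 125 · (75/125) = 75.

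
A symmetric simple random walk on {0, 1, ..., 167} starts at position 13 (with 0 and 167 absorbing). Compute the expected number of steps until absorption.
E[τ | X_0 = 13] = 2002

Let v_k = E[τ | X_0 = k]. Boundary: v_0 = v_167 = 0. Recurrence: v_k = 1 + (v_{k-1} + v_{k+1})/2 for 1 ≤ k ≤ 166. The particular solution to v_k − (v_{k-1} + v_{k+1})/2 = 1 is v_k = −k^2. Adding homogeneous solution A + B k and matching boundaries gives v_k = k (167 − k). Substituting k = 13: v_13 = 13 · 154 = 2002.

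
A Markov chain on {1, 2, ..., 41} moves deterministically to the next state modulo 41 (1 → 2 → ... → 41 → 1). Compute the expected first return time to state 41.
E[T_41 | X_0 = 41] = 41

The chain cycles deterministically, so starting at state 41 it returns in exactly 41 steps. Equivalently, the stationary distribution is uniform π_j = 1/41 for every state j, so by Kac's formula E[T_41] = 1/π_41 = 41.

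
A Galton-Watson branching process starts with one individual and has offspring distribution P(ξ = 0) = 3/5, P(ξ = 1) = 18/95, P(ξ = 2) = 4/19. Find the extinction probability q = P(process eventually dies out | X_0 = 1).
q = 1

Mean offspring μ = 0·3/5 + 1·18/95 + 2·4/19 = 58/95 ≤ 1. For μ ≤ 1 with offspring not concentrated at 1, the Galton-Watson process goes extinct almost surely, so q = 1.
(Algebraic check: The pgf is f(s) = 3/5 + 18/95·s + 4/19·s². The extinction probability q is the smallest fixed point of f in [0, 1]. Setting s = f(s):
  4/19·s² + (18/95 − 1)·s + 3/5 = 0
  4/19·s² − (3/5 + 4/19)·s + 3/5 = 0
which factors as (s − 1)·(4/19·s − 3/5) = 0, giving roots s = 1 and s = (3/5)/(4/19) = 57/20. Since 57/20 ≥ 1, the smallest root in [0, 1] is s = 1.)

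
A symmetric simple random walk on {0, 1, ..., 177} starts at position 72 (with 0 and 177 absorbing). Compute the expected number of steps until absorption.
E[τ | X_0 = 72] = 7560

Let v_k = E[τ | X_0 = k]. Boundary: v_0 = v_177 = 0. Recurrence: v_k = 1 + (v_{k-1} + v_{k+1})/2 for 1 ≤ k ≤ 176. The particular solution to v_k − (v_{k-1} + v_{k+1})/2 = 1 is v_k = −k^2. Adding homogeneous solution A + B k and matching boundaries gives v_k = k (177 − k). Substituting k = 72: v_72 = 72 · 105 = 7560.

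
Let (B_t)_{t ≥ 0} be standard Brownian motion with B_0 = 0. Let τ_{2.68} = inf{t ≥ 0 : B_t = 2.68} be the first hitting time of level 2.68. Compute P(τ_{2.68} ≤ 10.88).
P(τ_{2.68} ≤ 10.88) = 2(1 − Φ(2.68/√10.88)) = 2(1 − Φ(0.8125)) ≈ 0.4165

By the reflection principle for standard BM, P(τ_b ≤ t) = 2 · P(B_t ≥ b). Since B_t ~ N(0, t), P(B_t ≥ 2.68) = 1 − Φ(2.68/√t) = 1 − Φ(2.68/√10.88) = 1 − Φ(0.8125) ≈ 0.20825. Doubling: P(τ_{2.68} ≤ 10.88) ≈ 2 · 0.20825 = 0.41650 ≈ 0.4165.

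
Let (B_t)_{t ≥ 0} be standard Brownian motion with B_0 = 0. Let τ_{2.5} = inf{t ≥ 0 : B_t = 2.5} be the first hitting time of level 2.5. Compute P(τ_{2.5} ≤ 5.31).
P(τ_{2.5} ≤ 5.31) = 2(1 − Φ(2.5/√5.31)) = 2(1 − Φ(1.0849)) ≈ 0.2780

By the reflection principle for standard BM, P(τ_b ≤ t) = 2 · P(B_t ≥ b). Since B_t ~ N(0, t), P(B_t ≥ 2.5) = 1 − Φ(2.5/√t) = 1 − Φ(2.5/√5.31) = 1 − Φ(1.0849) ≈ 0.13898. Doubling: P(τ_{2.5} ≤ 5.31) ≈ 2 · 0.13898 = 0.27796 ≈ 0.2780.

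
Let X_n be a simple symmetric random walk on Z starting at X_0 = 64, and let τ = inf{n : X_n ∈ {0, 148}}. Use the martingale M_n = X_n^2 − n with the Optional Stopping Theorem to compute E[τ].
E[τ] = 5376

M_n = X_n^2 − n is a martingale (since E[X_{n+1}^2 | F_n] = X_n^2 + 1). By OST (τ has finite mean in a bounded region), E[M_τ] = E[M_0] = X_0^2 − 0 = 64^2 = 4096. Also E[M_τ] = E[X_τ^2] − E[τ]. The walk exits at 0 or 148, with P(hit 148 first) = 64/148, so E[X_τ^2] = 148^2 · 64/148 + 0 = 9472. Thus E[τ] = E[X_τ^2] − E[M_τ] = 9472 − 4096 = 5376 = 64(148 − 64) = 5376.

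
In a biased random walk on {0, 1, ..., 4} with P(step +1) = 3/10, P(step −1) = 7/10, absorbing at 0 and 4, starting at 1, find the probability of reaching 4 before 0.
P(hit 4 before 0) = (1 − (7/3)^1) / (1 − (7/3)^4) = 27/580

Let u_k denote P(reach 4 before 0 | start at k). Boundary: u_0 = 0, u_4 = 1. Recurrence: u_k = 3/10·u_{k+1} + 7/10·u_{k-1} for 1 ≤ k ≤ 3. Try u_k = A + B·r^k with r = q/p = (7/10)/(3/10) = 7/3. Substitution satisfies the recurrence; boundary conditions give:
  u_k = (1 − r^k) / (1 − r^N) = (1 − (7/3)^1) / (1 − (7/3)^4) = 27/580.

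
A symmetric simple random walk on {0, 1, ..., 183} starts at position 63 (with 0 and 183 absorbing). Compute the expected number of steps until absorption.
E[τ | X_0 = 63] = 7560

Let v_k = E[τ | X_0 = k]. Boundary: v_0 = v_183 = 0. Recurrence: v_k = 1 + (v_{k-1} + v_{k+1})/2 for 1 ≤ k ≤ 182. The particular solution to v_k − (v_{k-1} + v_{k+1})/2 = 1 is v_k = −k^2. Adding homogeneous solution A + B k and matching boundaries gives v_k = k (183 − k). Substituting k = 63: v_63 = 63 · 120 = 7560.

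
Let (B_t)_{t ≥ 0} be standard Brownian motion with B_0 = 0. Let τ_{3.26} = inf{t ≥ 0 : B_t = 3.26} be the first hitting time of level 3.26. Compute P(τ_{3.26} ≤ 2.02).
P(τ_{3.26} ≤ 2.02) = 2(1 − Φ(3.26/√2.02)) = 2(1 − Φ(2.2937)) ≈ 0.0218

By the reflection principle for standard BM, P(τ_b ≤ t) = 2 · P(B_t ≥ b). Since B_t ~ N(0, t), P(B_t ≥ 3.26) = 1 − Φ(3.26/√t) = 1 − Φ(3.26/√2.02) = 1 − Φ(2.2937) ≈ 0.01090. Doubling: P(τ_{3.26} ≤ 2.02) ≈ 2 · 0.01090 = 0.02180 ≈ 0.0218.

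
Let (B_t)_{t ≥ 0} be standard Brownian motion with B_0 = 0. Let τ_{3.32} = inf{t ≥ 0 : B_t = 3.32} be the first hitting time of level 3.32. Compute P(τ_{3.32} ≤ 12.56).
P(τ_{3.32} ≤ 12.56) = 2(1 − Φ(3.32/√12.56)) = 2(1 − Φ(0.9368)) ≈ 0.3489

By the reflection principle for standard BM, P(τ_b ≤ t) = 2 · P(B_t ≥ b). Since B_t ~ N(0, t), P(B_t ≥ 3.32) = 1 − Φ(3.32/√t) = 1 − Φ(3.32/√12.56) = 1 − Φ(0.9368) ≈ 0.17443. Doubling: P(τ_{3.32} ≤ 12.56) ≈ 2 · 0.17443 = 0.34886 ≈ 0.3489.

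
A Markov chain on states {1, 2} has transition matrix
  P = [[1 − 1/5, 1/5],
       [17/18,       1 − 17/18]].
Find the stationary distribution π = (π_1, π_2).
π_1 = 85/103, π_2 = 18/103

Solve πP = π with π_1 + π_2 = 1. From πP = π: π_1 · (1 − 1/5) + π_2 · 17/18 = π_1 ⇒ π_2 · 17/18 = π_1 · 1/5 ⇒ π_2/π_1 = (1/5)/(17/18) = 18/85. Together with π_1 + π_2 = 1:
  π_1 = (17/18)/(1/5 + 17/18) = (17/18)/(103/90) = 85/103,
  π_2 = (1/5)/(1/5 + 17/18) = (1/5)/(103/90) = 18/103.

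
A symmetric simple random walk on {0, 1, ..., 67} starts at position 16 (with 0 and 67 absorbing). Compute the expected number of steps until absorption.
E[τ | X_0 = 16] = 816

Let v_k = E[τ | X_0 = k]. Boundary: v_0 = v_67 = 0. Recurrence: v_k = 1 + (v_{k-1} + v_{k+1})/2 for 1 ≤ k ≤ 66. The particular solution to v_k − (v_{k-1} + v_{k+1})/2 = 1 is v_k = −k^2. Adding homogeneous solution A + B k and matching boundaries gives v_k = k (67 − k). Substituting k = 16: v_16 = 16 · 51 = 816.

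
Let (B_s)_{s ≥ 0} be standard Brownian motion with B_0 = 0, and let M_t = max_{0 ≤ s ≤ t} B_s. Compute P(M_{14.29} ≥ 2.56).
P(M_{14.29} ≥ 2.56) = 2·P(B_{14.29} ≥ 2.56) = 2(1 − Φ(2.56/√14.29)) ≈ 0.4983

By the reflection principle for Brownian motion, P(M_t ≥ a) = 2 · P(B_t ≥ a) for a ≥ 0. Since B_t ~ N(0, t), P(B_t ≥ 2.56) = 1 − Φ(2.56/√t) = 1 − Φ(2.56/√14.29) = 1 − Φ(0.6772). So
  P(M_{14.29} ≥ 2.56) = 2(1 − Φ(0.6772)) ≈ 0.4983.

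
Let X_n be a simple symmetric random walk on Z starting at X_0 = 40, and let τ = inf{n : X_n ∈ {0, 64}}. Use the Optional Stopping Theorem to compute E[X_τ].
E[X_τ] = 40

X_n is a martingale and τ is a bounded-mean stopping time (indeed τ is finite a.s. with bounded expectation since the walk is in a bounded region). By the OST, E[X_τ] = E[X_0] = 40. Equivalently: E[X_τ] = 64 · P(hit 64 first) + 0 · P(hit 0 first) = 64 · (40/64) = 40.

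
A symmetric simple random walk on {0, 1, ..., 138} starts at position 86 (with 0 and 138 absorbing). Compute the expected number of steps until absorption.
E[τ | X_0 = 86] = 4472

Let v_k = E[τ | X_0 = k]. Boundary: v_0 = v_138 = 0. Recurrence: v_k = 1 + (v_{k-1} + v_{k+1})/2 for 1 ≤ k ≤ 137. The particular solution to v_k − (v_{k-1} + v_{k+1})/2 = 1 is v_k = −k^2. Adding homogeneous solution A + B k and matching boundaries gives v_k = k (138 − k). Substituting k = 86: v_86 = 86 · 52 = 4472.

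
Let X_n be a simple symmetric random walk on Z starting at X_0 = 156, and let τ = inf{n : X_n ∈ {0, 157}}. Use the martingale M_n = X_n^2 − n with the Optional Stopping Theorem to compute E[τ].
E[τ] = 156

M_n = X_n^2 − n is a martingale (since E[X_{n+1}^2 | F_n] = X_n^2 + 1). By OST (τ has finite mean in a bounded region), E[M_τ] = E[M_0] = X_0^2 − 0 = 156^2 = 24336. Also E[M_τ] = E[X_τ^2] − E[τ]. The walk exits at 0 or 157, with P(hit 157 first) = 156/157, so E[X_τ^2] = 157^2 · 156/157 + 0 = 24492. Thus E[τ] = E[X_τ^2] − E[M_τ] = 24492 − 24336 = 156 = 156(157 − 156) = 156.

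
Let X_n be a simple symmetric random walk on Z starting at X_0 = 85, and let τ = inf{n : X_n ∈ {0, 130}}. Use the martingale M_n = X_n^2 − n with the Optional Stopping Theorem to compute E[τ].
E[τ] = 3825

M_n = X_n^2 − n is a martingale (since E[X_{n+1}^2 | F_n] = X_n^2 + 1). By OST (τ has finite mean in a bounded region), E[M_τ] = E[M_0] = X_0^2 − 0 = 85^2 = 7225. Also E[M_τ] = E[X_τ^2] − E[τ]. The walk exits at 0 or 130, with P(hit 130 first) = 85/130, so E[X_τ^2] = 130^2 · 85/130 + 0 = 11050. Thus E[τ] = E[X_τ^2] − E[M_τ] = 11050 − 7225 = 3825 = 85(130 − 85) = 3825.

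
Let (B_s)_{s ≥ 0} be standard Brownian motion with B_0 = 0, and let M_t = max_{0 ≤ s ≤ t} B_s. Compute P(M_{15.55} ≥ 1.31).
P(M_{15.55} ≥ 1.31) = 2·P(B_{15.55} ≥ 1.31) = 2(1 − Φ(1.31/√15.55)) ≈ 0.7397

By the reflection principle for Brownian motion, P(M_t ≥ a) = 2 · P(B_t ≥ a) for a ≥ 0. Since B_t ~ N(0, t), P(B_t ≥ 1.31) = 1 − Φ(1.31/√t) = 1 − Φ(1.31/√15.55) = 1 − Φ(0.3322). So
  P(M_{15.55} ≥ 1.31) = 2(1 − Φ(0.3322)) ≈ 0.7397.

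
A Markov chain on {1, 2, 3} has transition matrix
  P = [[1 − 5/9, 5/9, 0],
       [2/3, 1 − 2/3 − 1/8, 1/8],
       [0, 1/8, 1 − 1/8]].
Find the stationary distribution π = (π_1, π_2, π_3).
π = (3/8, 5/16, 5/16)

This is a birth-death chain on three states, which satisfies detailed balance: π_1 · P_{12} = π_2 · P_{21} and π_2 · P_{23} = π_3 · P_{32}.
From π_1 · 5/9 = π_2 · 2/3: π_2/π_1 = (5/9)/(2/3) = 5/6.
From π_2 · 1/8 = π_3 · 1/8: π_3/π_2 = (1/8)/(1/8) = 1.
Take π_1 proportional to 1; then unnormalized π = (1, 5/6, 5/6). Normalize by dividing by the sum 8/3:
  π = (3/8, 5/16, 5/16).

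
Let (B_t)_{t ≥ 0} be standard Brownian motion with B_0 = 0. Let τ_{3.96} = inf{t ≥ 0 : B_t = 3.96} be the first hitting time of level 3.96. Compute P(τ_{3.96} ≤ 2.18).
P(τ_{3.96} ≤ 2.18) = 2(1 − Φ(3.96/√2.18)) = 2(1 − Φ(2.6821)) ≈ 0.0073

By the reflection principle for standard BM, P(τ_b ≤ t) = 2 · P(B_t ≥ b). Since B_t ~ N(0, t), P(B_t ≥ 3.96) = 1 − Φ(3.96/√t) = 1 − Φ(3.96/√2.18) = 1 − Φ(2.6821) ≈ 0.00366. Doubling: P(τ_{3.96} ≤ 2.18) ≈ 2 · 0.00366 = 0.00732 ≈ 0.0073.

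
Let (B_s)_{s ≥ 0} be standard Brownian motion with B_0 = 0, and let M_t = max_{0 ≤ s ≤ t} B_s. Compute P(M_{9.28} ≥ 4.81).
P(M_{9.28} ≥ 4.81) = 2·P(B_{9.28} ≥ 4.81) = 2(1 − Φ(4.81/√9.28)) ≈ 0.1143

By the reflection principle for Brownian motion, P(M_t ≥ a) = 2 · P(B_t ≥ a) for a ≥ 0. Since B_t ~ N(0, t), P(B_t ≥ 4.81) = 1 − Φ(4.81/√t) = 1 − Φ(4.81/√9.28) = 1 − Φ(1.5790). So
  P(M_{9.28} ≥ 4.81) = 2(1 − Φ(1.5790)) ≈ 0.1143.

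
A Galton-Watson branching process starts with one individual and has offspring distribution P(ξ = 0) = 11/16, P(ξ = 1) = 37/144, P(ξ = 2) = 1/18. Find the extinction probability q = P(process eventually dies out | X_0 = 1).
q = 1

Mean offspring μ = 0·11/16 + 1·37/144 + 2·1/18 = 53/144 ≤ 1. For μ ≤ 1 with offspring not concentrated at 1, the Galton-Watson process goes extinct almost surely, so q = 1.
(Algebraic check: The pgf is f(s) = 11/16 + 37/144·s + 1/18·s². The extinction probability q is the smallest fixed point of f in [0, 1]. Setting s = f(s):
  1/18·s² + (37/144 − 1)·s + 11/16 = 0
  1/18·s² − (11/16 + 1/18)·s + 11/16 = 0
which factors as (s − 1)·(1/18·s − 11/16) = 0, giving roots s = 1 and s = (11/16)/(1/18) = 99/8. Since 99/8 ≥ 1, the smallest root in [0, 1] is s = 1.)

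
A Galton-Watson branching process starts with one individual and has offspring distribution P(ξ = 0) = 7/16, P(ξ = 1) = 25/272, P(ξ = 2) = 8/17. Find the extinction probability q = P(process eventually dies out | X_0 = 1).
q = 119/128

The pgf is f(s) = 7/16 + 25/272·s + 8/17·s². The extinction probability q is the smallest fixed point of f in [0, 1]. Setting s = f(s):
  8/17·s² + (25/272 − 1)·s + 7/16 = 0
  8/17·s² − (7/16 + 8/17)·s + 7/16 = 0
which factors as (s − 1)·(8/17·s − 7/16) = 0, giving roots s = 1 and s = (7/16)/(8/17) = 119/128.
Mean offspring μ = 25/272 + 2·8/17 = 281/272 > 1 (supercritical), so q < 1. The extinction probability is the smaller root: q = (7/16)/(8/17) = 119/128.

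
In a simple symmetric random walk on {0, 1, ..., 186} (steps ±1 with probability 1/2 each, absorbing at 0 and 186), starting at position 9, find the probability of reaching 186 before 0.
P(hit 186 before 0) = 9/186 = 3/62

Let u_k = P(hit 186 before 0 | start at k). Then u_0 = 0, u_186 = 1, and u_k = u_{k-1}/2 + u_{k+1}/2 for 1 ≤ k ≤ 185. This harmonic recurrence is solved by u_k = k/186, giving u_9 = 9/186 = 3/62.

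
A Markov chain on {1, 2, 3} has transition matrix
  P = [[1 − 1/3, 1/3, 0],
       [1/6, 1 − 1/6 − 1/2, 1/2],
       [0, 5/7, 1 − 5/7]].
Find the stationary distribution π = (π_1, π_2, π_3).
π = (5/22, 5/11, 7/22)

This is a birth-death chain on three states, which satisfies detailed balance: π_1 · P_{12} = π_2 · P_{21} and π_2 · P_{23} = π_3 · P_{32}.
From π_1 · 1/3 = π_2 · 1/6: π_2/π_1 = (1/3)/(1/6) = 2.
From π_2 · 1/2 = π_3 · 5/7: π_3/π_2 = (1/2)/(5/7) = 7/10.
Take π_1 proportional to 1; then unnormalized π = (1, 2, 7/5). Normalize by dividing by the sum 22/5:
  π = (5/22, 5/11, 7/22).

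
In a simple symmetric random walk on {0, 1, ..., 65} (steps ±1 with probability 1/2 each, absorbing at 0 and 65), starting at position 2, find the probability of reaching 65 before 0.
P(hit 65 before 0) = 2/65

Let u_k = P(hit 65 before 0 | start at k). Then u_0 = 0, u_65 = 1, and u_k = u_{k-1}/2 + u_{k+1}/2 for 1 ≤ k ≤ 64. This harmonic recurrence is solved by u_k = k/65, giving u_2 = 2/65.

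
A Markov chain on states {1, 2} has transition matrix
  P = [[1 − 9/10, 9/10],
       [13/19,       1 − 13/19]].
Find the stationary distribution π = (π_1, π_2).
π_1 = 130/301, π_2 = 171/301

Solve πP = π with π_1 + π_2 = 1. From πP = π: π_1 · (1 − 9/10) + π_2 · 13/19 = π_1 ⇒ π_2 · 13/19 = π_1 · 9/10 ⇒ π_2/π_1 = (9/10)/(13/19) = 171/130. Together with π_1 + π_2 = 1:
  π_1 = (13/19)/(9/10 + 13/19) = (13/19)/(301/190) = 130/301,
  π_2 = (9/10)/(9/10 + 13/19) = (9/10)/(301/190) = 171/301.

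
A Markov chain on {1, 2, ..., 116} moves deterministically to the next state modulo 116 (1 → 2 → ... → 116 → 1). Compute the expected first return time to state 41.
E[T_41 | X_0 = 41] = 116

The chain cycles deterministically, so starting at state 41 it returns in exactly 116 steps. Equivalently, the stationary distribution is uniform π_j = 1/116 for every state j, so by Kac's formula E[T_41] = 1/π_41 = 116.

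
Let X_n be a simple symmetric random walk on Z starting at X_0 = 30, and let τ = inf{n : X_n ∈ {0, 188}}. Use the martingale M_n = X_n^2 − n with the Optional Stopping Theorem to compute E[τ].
E[τ] = 4740

M_n = X_n^2 − n is a martingale (since E[X_{n+1}^2 | F_n] = X_n^2 + 1). By OST (τ has finite mean in a bounded region), E[M_τ] = E[M_0] = X_0^2 − 0 = 30^2 = 900. Also E[M_τ] = E[X_τ^2] − E[τ]. The walk exits at 0 or 188, with P(hit 188 first) = 30/188, so E[X_τ^2] = 188^2 · 30/188 + 0 = 5640. Thus E[τ] = E[X_τ^2] − E[M_τ] = 5640 − 900 = 4740 = 30(188 − 30) = 4740.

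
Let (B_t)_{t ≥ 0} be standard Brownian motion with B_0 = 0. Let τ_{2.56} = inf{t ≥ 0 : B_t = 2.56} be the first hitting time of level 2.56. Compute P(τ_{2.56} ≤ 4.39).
P(τ_{2.56} ≤ 4.39) = 2(1 − Φ(2.56/√4.39)) = 2(1 − Φ(1.2218)) ≈ 0.2218

By the reflection principle for standard BM, P(τ_b ≤ t) = 2 · P(B_t ≥ b). Since B_t ~ N(0, t), P(B_t ≥ 2.56) = 1 − Φ(2.56/√t) = 1 − Φ(2.56/√4.39) = 1 − Φ(1.2218) ≈ 0.11089. Doubling: P(τ_{2.56} ≤ 4.39) ≈ 2 · 0.11089 = 0.22178 ≈ 0.2218.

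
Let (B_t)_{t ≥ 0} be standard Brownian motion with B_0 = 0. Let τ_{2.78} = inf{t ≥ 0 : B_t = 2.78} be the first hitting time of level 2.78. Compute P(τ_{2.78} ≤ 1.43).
P(τ_{2.78} ≤ 1.43) = 2(1 − Φ(2.78/√1.43)) = 2(1 − Φ(2.3248)) ≈ 0.0201

By the reflection principle for standard BM, P(τ_b ≤ t) = 2 · P(B_t ≥ b). Since B_t ~ N(0, t), P(B_t ≥ 2.78) = 1 − Φ(2.78/√t) = 1 − Φ(2.78/√1.43) = 1 − Φ(2.3248) ≈ 0.01004. Doubling: P(τ_{2.78} ≤ 1.43) ≈ 2 · 0.01004 = 0.02008 ≈ 0.0201.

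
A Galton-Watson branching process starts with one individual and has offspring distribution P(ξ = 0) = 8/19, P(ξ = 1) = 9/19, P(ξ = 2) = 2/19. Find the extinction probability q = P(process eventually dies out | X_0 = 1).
q = 1

Mean offspring μ = 0·8/19 + 1·9/19 + 2·2/19 = 13/19 ≤ 1. For μ ≤ 1 with offspring not concentrated at 1, the Galton-Watson process goes extinct almost surely, so q = 1.
(Algebraic check: The pgf is f(s) = 8/19 + 9/19·s + 2/19·s². The extinction probability q is the smallest fixed point of f in [0, 1]. Setting s = f(s):
  2/19·s² + (9/19 − 1)·s + 8/19 = 0
  2/19·s² − (8/19 + 2/19)·s + 8/19 = 0
which factors as (s − 1)·(2/19·s − 8/19) = 0, giving roots s = 1 and s = (8/19)/(2/19) = 4. Since 4 ≥ 1, the smallest root in [0, 1] is s = 1.)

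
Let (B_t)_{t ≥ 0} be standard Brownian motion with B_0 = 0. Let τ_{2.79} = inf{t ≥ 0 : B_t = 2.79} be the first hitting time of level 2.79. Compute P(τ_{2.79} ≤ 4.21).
P(τ_{2.79} ≤ 4.21) = 2(1 − Φ(2.79/√4.21)) = 2(1 − Φ(1.3598)) ≈ 0.1739

By the reflection principle for standard BM, P(τ_b ≤ t) = 2 · P(B_t ≥ b). Since B_t ~ N(0, t), P(B_t ≥ 2.79) = 1 − Φ(2.79/√t) = 1 − Φ(2.79/√4.21) = 1 − Φ(1.3598) ≈ 0.08695. Doubling: P(τ_{2.79} ≤ 4.21) ≈ 2 · 0.08695 = 0.17390 ≈ 0.1739.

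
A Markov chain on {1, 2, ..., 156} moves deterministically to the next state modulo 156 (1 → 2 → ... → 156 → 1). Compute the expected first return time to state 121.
E[T_121 | X_0 = 121] = 156

The chain cycles deterministically, so starting at state 121 it returns in exactly 156 steps. Equivalently, the stationary distribution is uniform π_j = 1/156 for every state j, so by Kac's formula E[T_121] = 1/π_121 = 156.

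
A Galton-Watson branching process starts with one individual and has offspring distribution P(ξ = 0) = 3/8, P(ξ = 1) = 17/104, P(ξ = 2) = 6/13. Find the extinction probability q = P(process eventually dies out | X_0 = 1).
q = 13/16

The pgf is f(s) = 3/8 + 17/104·s + 6/13·s². The extinction probability q is the smallest fixed point of f in [0, 1]. Setting s = f(s):
  6/13·s² + (17/104 − 1)·s + 3/8 = 0
  6/13·s² − (3/8 + 6/13)·s + 3/8 = 0
which factors as (s − 1)·(6/13·s − 3/8) = 0, giving roots s = 1 and s = (3/8)/(6/13) = 13/16.
Mean offspring μ = 17/104 + 2·6/13 = 113/104 > 1 (supercritical), so q < 1. The extinction probability is the smaller root: q = (3/8)/(6/13) = 13/16.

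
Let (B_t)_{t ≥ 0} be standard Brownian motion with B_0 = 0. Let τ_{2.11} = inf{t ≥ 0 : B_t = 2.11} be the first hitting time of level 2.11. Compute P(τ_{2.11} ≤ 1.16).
P(τ_{2.11} ≤ 1.16) = 2(1 − Φ(2.11/√1.16)) = 2(1 − Φ(1.9591)) ≈ 0.0501

By the reflection principle for standard BM, P(τ_b ≤ t) = 2 · P(B_t ≥ b). Since B_t ~ N(0, t), P(B_t ≥ 2.11) = 1 − Φ(2.11/√t) = 1 − Φ(2.11/√1.16) = 1 − Φ(1.9591) ≈ 0.02505. Doubling: P(τ_{2.11} ≤ 1.16) ≈ 2 · 0.02505 = 0.05010 ≈ 0.0501.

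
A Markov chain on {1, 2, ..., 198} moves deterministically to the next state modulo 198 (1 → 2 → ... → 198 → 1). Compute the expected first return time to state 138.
E[T_138 | X_0 = 138] = 198

The chain cycles deterministically, so starting at state 138 it returns in exactly 198 steps. Equivalently, the stationary distribution is uniform π_j = 1/198 for every state j, so by Kac's formula E[T_138] = 1/π_138 = 198.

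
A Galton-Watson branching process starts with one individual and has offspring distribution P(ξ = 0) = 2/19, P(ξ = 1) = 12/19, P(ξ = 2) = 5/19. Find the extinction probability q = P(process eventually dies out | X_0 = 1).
q = 2/5

The pgf is f(s) = 2/19 + 12/19·s + 5/19·s². The extinction probability q is the smallest fixed point of f in [0, 1]. Setting s = f(s):
  5/19·s² + (12/19 − 1)·s + 2/19 = 0
  5/19·s² − (2/19 + 5/19)·s + 2/19 = 0
which factors as (s − 1)·(5/19·s − 2/19) = 0, giving roots s = 1 and s = (2/19)/(5/19) = 2/5.
Mean offspring μ = 12/19 + 2·5/19 = 22/19 > 1 (supercritical), so q < 1. The extinction probability is the smaller root: q = (2/19)/(5/19) = 2/5.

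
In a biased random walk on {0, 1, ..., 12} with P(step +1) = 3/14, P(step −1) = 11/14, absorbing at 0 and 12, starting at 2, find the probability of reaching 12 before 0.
P(hit 12 before 0) = (1 − (11/3)^2) / (1 − (11/3)^12) = 59049/28021677190

Let u_k denote P(reach 12 before 0 | start at k). Boundary: u_0 = 0, u_12 = 1. Recurrence: u_k = 3/14·u_{k+1} + 11/14·u_{k-1} for 1 ≤ k ≤ 11. Try u_k = A + B·r^k with r = q/p = (11/14)/(3/14) = 11/3. Substitution satisfies the recurrence; boundary conditions give:
  u_k = (1 − r^k) / (1 − r^N) = (1 − (11/3)^2) / (1 − (11/3)^12) = 59049/28021677190.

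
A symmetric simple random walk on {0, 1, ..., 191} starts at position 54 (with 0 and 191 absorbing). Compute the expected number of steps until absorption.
E[τ | X_0 = 54] = 7398

Let v_k = E[τ | X_0 = k]. Boundary: v_0 = v_191 = 0. Recurrence: v_k = 1 + (v_{k-1} + v_{k+1})/2 for 1 ≤ k ≤ 190. The particular solution to v_k − (v_{k-1} + v_{k+1})/2 = 1 is v_k = −k^2. Adding homogeneous solution A + B k and matching boundaries gives v_k = k (191 − k). Substituting k = 54: v_54 = 54 · 137 = 7398.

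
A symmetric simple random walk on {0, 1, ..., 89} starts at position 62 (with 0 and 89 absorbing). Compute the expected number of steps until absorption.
E[τ | X_0 = 62] = 1674

Let v_k = E[τ | X_0 = k]. Boundary: v_0 = v_89 = 0. Recurrence: v_k = 1 + (v_{k-1} + v_{k+1})/2 for 1 ≤ k ≤ 88. The particular solution to v_k − (v_{k-1} + v_{k+1})/2 = 1 is v_k = −k^2. Adding homogeneous solution A + B k and matching boundaries gives v_k = k (89 − k). Substituting k = 62: v_62 = 62 · 27 = 1674.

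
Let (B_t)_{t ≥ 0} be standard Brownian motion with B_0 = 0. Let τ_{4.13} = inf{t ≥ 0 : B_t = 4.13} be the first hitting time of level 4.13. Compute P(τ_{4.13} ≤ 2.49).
P(τ_{4.13} ≤ 2.49) = 2(1 − Φ(4.13/√2.49)) = 2(1 − Φ(2.6173)) ≈ 0.0089

By the reflection principle for standard BM, P(τ_b ≤ t) = 2 · P(B_t ≥ b). Since B_t ~ N(0, t), P(B_t ≥ 4.13) = 1 − Φ(4.13/√t) = 1 − Φ(4.13/√2.49) = 1 − Φ(2.6173) ≈ 0.00443. Doubling: P(τ_{4.13} ≤ 2.49) ≈ 2 · 0.00443 = 0.00886 ≈ 0.0089.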